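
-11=-11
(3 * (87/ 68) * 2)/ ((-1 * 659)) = -261/ 22406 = -0.01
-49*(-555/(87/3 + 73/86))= 2338770/2567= 911.09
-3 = -3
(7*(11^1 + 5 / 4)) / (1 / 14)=2401 / 2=1200.50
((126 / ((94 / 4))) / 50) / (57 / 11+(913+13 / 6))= 8316 / 71373025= 0.00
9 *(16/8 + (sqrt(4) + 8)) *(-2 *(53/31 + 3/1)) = -31536/31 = -1017.29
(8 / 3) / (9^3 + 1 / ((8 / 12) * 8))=128 / 35001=0.00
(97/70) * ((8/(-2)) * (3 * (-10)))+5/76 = 88499/532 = 166.35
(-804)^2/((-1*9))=-71824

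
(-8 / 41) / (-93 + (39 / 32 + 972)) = -256 / 1154847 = -0.00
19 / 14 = 1.36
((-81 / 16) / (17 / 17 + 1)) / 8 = -81 / 256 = -0.32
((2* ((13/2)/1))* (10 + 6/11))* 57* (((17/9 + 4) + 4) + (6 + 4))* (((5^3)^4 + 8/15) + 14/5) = 3756377980974580/99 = 37943211929036.16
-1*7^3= -343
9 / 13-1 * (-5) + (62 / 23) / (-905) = 1539504 / 270595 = 5.69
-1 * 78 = -78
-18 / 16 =-9 / 8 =-1.12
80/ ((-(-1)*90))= 8/ 9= 0.89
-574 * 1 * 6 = -3444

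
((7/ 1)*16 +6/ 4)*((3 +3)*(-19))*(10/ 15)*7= -60382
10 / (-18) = -5 / 9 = -0.56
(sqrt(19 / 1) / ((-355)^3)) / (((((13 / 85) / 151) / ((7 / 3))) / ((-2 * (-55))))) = -395318 * sqrt(19) / 69792645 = -0.02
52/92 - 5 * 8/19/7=809/3059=0.26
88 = 88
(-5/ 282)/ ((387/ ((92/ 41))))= -230/ 2237247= -0.00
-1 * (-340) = 340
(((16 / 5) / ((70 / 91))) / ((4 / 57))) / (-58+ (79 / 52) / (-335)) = -90584 / 88635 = -1.02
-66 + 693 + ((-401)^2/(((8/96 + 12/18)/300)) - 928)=64320099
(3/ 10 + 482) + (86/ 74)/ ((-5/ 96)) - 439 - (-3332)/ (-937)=1208593/ 69338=17.43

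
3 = 3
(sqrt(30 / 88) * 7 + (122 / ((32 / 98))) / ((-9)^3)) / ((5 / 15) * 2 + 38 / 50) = -74725 / 208008 + 525 * sqrt(165) / 2354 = 2.51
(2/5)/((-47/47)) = -2/5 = -0.40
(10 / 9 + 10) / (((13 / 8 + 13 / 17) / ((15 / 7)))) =2720 / 273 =9.96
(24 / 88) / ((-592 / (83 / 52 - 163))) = 2289 / 30784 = 0.07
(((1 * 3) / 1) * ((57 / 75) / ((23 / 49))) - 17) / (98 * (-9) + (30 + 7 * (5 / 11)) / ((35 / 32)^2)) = 0.01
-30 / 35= -0.86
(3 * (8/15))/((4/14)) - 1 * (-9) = 73/5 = 14.60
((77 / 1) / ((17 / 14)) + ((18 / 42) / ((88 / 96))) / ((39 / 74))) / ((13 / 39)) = 192.90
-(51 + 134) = -185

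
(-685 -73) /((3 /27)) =-6822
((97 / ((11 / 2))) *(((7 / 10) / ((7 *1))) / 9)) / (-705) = -97 / 348975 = -0.00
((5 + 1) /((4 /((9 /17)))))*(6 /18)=9 /34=0.26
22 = 22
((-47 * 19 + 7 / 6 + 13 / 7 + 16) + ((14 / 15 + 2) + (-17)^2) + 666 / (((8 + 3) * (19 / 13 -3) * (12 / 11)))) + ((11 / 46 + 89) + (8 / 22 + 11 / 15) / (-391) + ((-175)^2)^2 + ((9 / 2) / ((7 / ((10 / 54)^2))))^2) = 10374746580217699111 / 11061793512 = 937890096.12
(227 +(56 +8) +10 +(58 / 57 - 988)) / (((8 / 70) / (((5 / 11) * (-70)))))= 239493625 / 1254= 190983.75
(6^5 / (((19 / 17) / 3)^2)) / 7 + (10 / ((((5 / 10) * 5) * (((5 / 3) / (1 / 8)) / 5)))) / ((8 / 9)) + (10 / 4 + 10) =8017.90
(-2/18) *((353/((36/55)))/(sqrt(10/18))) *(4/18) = -3883 *sqrt(5)/486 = -17.87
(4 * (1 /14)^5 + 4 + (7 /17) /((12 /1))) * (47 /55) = 3.45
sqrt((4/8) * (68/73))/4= sqrt(2482)/292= 0.17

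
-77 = -77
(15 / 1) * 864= 12960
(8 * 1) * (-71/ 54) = -284/ 27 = -10.52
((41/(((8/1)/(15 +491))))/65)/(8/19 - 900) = -197087/4443920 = -0.04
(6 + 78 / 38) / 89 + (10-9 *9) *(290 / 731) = -34705847 / 1236121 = -28.08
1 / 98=0.01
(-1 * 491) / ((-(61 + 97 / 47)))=23077 / 2964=7.79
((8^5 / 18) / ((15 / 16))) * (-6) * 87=-1013623.47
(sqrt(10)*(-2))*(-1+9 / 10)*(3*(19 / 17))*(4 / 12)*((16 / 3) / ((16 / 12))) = 76*sqrt(10) / 85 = 2.83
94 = 94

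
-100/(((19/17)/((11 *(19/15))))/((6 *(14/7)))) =-14960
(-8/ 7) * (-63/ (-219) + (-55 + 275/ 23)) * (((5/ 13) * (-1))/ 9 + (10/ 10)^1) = 3062912/ 65481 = 46.78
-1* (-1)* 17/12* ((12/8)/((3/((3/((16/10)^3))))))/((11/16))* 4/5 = 425/704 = 0.60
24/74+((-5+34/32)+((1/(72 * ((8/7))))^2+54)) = 618535957/12275712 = 50.39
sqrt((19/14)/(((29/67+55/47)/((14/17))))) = sqrt(1283614274)/42908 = 0.83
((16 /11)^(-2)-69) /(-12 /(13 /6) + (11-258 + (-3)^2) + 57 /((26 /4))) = 0.29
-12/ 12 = -1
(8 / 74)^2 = 0.01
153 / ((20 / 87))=13311 / 20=665.55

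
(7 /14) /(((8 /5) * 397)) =5 /6352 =0.00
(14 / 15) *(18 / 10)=42 / 25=1.68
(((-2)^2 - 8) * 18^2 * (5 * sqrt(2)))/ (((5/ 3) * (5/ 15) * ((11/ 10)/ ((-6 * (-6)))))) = -4199040 * sqrt(2)/ 11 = -539849.03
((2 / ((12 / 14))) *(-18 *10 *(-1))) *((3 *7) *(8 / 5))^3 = 398297088 / 25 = 15931883.52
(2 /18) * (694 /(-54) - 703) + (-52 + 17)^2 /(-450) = -39979 /486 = -82.26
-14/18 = -7/9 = -0.78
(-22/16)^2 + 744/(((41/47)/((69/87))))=51616765/76096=678.31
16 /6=8 /3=2.67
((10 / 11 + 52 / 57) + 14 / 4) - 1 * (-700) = 884473 / 1254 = 705.32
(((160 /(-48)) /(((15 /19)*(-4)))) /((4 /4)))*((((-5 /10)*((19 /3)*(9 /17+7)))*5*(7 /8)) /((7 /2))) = -14440 /459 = -31.46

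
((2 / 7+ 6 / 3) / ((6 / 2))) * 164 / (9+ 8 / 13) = 34112 / 2625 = 13.00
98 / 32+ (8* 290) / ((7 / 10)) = 371543 / 112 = 3317.35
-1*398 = -398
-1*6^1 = -6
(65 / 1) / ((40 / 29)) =377 / 8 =47.12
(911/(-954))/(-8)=911/7632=0.12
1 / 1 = 1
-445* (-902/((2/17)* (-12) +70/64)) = -1262174.34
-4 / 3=-1.33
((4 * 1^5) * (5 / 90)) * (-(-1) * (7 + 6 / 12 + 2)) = 19 / 9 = 2.11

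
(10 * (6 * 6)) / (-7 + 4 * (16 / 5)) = 1800 / 29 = 62.07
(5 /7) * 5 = 25 /7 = 3.57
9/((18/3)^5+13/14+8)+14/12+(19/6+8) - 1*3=3052070/326967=9.33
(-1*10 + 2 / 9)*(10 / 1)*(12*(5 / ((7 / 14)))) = -35200 / 3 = -11733.33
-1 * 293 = -293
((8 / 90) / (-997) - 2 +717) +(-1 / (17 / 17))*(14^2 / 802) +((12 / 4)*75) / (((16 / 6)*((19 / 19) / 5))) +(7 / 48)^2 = 5235033316121 / 4605661440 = 1136.65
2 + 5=7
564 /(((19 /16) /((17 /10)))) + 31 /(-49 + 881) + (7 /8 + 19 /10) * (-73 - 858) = -1776.08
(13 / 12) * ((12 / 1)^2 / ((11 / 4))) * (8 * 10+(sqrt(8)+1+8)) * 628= 783744 * sqrt(2) / 11+34876608 / 11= 3271362.67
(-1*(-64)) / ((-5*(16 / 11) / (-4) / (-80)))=-2816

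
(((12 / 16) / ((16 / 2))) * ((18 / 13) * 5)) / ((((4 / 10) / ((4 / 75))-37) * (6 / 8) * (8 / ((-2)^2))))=-0.01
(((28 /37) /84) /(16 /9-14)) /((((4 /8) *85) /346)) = -1038 /172975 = -0.01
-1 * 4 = -4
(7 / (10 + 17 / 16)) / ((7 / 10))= 160 / 177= 0.90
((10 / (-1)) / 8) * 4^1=-5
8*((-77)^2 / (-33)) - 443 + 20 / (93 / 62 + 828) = -1039811 / 553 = -1880.31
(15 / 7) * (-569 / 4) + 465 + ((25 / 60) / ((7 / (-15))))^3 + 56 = 4729927 / 21952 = 215.47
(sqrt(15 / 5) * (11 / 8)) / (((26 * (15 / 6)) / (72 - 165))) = -1023 * sqrt(3) / 520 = -3.41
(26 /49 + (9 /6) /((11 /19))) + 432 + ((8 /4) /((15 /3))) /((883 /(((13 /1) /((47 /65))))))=19466864925 /44738078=435.13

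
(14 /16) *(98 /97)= 343 /388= 0.88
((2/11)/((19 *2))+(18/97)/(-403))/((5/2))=70658/40850095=0.00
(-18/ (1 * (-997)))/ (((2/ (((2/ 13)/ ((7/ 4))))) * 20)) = 18/ 453635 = 0.00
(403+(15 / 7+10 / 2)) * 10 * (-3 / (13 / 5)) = -430650 / 91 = -4732.42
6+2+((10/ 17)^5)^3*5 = 22904384412078526344/ 2862423051509815793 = 8.00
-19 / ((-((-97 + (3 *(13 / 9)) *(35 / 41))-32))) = -2337 / 15412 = -0.15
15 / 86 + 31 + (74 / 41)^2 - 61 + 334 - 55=36493085 / 144566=252.43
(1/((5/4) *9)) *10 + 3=35/9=3.89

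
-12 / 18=-2 / 3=-0.67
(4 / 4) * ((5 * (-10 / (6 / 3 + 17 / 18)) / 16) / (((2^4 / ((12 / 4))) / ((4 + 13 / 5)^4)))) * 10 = -32019867 / 8480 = -3775.93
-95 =-95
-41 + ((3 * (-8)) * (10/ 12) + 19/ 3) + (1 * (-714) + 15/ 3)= -2291/ 3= -763.67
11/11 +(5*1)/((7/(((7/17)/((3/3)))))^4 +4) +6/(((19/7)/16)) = 11543174/317395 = 36.37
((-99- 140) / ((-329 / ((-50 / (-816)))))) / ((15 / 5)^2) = 5975 / 1208088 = 0.00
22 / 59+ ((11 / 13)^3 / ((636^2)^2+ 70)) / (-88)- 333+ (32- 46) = -58811608211959293875 / 169668225734956624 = -346.63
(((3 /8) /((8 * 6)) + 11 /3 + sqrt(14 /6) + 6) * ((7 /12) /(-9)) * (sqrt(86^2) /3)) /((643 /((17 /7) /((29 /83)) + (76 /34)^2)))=-12440780855 /37248650496 - 3348797 * sqrt(21) /291005082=-0.39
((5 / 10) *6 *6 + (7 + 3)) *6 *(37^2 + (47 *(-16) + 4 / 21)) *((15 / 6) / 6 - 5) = -1425710 / 3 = -475236.67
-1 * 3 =-3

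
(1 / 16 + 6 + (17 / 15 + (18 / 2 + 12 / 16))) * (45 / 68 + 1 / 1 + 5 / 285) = 26472103 / 930240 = 28.46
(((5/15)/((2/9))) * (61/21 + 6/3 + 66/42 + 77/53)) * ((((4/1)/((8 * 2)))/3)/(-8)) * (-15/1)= 44125/23744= 1.86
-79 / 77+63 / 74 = -995 / 5698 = -0.17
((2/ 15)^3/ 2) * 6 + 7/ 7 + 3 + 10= 15758/ 1125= 14.01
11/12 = 0.92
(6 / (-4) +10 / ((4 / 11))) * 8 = 208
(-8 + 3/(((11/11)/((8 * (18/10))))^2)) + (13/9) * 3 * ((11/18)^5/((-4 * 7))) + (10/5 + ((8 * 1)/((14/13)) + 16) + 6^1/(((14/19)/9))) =2828381531449/3968092800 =712.78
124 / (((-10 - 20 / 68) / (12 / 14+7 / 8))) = -51119 / 2450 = -20.86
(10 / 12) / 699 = 5 / 4194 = 0.00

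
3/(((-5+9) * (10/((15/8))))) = 9/64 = 0.14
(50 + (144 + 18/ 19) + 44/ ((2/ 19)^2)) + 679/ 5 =408666/ 95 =4301.75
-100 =-100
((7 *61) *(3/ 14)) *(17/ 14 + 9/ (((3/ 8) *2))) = 33855/ 28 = 1209.11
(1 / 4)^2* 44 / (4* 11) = 0.06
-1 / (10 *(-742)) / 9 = 1 / 66780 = 0.00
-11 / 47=-0.23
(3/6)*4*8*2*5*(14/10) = 224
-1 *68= -68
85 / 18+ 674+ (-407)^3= -1213532357 / 18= -67418464.28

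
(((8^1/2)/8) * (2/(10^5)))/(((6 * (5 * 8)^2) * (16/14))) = 7/7680000000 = 0.00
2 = 2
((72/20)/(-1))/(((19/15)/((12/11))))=-648/209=-3.10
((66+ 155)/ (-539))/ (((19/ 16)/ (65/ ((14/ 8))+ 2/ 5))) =-4646304/ 358435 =-12.96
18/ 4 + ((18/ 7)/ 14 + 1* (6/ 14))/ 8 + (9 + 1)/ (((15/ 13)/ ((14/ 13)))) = 8179/ 588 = 13.91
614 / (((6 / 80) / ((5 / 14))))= 61400 / 21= 2923.81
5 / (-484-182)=-5 / 666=-0.01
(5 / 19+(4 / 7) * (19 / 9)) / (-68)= -1759 / 81396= -0.02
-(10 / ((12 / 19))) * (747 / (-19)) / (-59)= -1245 / 118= -10.55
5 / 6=0.83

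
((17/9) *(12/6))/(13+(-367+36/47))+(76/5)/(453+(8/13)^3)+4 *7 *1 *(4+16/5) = 74995340841929/371958554385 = 201.62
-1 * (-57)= 57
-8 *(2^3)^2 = -512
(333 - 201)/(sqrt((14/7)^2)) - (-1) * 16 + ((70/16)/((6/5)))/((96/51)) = 83.94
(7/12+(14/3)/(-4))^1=-7/12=-0.58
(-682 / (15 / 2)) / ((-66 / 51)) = 70.27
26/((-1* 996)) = -13/498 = -0.03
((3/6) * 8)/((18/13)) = 26/9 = 2.89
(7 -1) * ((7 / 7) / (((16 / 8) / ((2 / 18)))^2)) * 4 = 2 / 27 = 0.07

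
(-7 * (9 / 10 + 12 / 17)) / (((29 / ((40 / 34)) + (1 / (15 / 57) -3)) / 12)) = -5.30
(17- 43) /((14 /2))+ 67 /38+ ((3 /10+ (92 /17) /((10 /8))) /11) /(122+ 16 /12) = -179234037 /92022700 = -1.95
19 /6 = 3.17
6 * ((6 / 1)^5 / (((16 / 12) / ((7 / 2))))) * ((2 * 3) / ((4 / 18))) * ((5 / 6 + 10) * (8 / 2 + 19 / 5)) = 279419868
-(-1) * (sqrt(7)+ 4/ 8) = 1/ 2+ sqrt(7) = 3.15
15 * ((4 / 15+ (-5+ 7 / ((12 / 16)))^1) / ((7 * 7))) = 69 / 49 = 1.41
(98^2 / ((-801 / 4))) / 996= -9604 / 199449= -0.05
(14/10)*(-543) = -3801/5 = -760.20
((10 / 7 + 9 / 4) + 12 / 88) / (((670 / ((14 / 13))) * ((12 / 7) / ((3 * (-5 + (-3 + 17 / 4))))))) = -24675 / 613184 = -0.04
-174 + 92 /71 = -172.70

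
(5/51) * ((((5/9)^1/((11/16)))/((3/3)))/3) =400/15147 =0.03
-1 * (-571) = 571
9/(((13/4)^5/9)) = 82944/371293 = 0.22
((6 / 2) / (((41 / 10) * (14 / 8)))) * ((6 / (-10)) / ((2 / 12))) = -432 / 287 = -1.51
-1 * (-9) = 9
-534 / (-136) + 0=267 / 68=3.93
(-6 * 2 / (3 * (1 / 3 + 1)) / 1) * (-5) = 15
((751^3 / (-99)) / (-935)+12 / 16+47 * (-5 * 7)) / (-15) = -195.44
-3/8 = -0.38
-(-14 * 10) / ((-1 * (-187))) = 140 / 187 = 0.75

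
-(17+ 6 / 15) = -87 / 5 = -17.40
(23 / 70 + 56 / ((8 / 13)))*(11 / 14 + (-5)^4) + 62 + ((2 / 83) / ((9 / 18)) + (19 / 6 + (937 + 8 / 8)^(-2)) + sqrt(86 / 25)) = sqrt(86) / 5 + 2238435506456 / 39121635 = 57219.18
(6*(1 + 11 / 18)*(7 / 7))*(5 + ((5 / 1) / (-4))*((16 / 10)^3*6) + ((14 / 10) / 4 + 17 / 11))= -760003 / 3300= -230.30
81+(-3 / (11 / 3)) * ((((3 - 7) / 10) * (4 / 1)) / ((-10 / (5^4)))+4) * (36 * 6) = -201285 / 11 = -18298.64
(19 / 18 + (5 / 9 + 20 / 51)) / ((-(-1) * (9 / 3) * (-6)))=-613 / 5508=-0.11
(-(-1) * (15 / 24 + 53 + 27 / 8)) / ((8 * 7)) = 57 / 56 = 1.02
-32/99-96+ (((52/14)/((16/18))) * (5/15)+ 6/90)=-1314811/13860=-94.86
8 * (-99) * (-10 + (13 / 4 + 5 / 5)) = 4554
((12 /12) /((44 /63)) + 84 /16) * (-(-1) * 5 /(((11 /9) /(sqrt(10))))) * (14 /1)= 46305 * sqrt(10) /121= 1210.16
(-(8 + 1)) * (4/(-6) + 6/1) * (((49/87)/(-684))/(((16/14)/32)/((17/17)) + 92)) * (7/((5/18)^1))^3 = 406594944/59163625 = 6.87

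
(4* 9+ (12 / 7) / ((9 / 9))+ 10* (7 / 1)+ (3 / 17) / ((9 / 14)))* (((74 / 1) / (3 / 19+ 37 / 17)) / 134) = 13551028 / 530439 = 25.55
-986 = -986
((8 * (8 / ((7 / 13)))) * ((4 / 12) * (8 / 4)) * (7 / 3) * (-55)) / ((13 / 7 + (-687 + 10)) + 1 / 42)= 256256 / 17013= 15.06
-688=-688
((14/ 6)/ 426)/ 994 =1/ 181476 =0.00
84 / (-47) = -1.79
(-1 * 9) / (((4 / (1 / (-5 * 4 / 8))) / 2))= 9 / 5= 1.80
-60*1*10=-600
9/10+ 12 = 129/10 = 12.90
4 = 4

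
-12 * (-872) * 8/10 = 41856/5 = 8371.20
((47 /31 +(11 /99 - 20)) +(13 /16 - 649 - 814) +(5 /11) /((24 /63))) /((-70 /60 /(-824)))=-7482212623 /7161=-1044855.83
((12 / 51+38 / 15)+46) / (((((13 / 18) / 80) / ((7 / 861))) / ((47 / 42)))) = 9351872 / 190281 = 49.15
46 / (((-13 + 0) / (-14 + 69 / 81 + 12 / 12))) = 42.99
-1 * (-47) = 47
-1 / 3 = -0.33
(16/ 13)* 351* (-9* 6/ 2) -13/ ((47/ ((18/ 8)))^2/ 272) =-11672.10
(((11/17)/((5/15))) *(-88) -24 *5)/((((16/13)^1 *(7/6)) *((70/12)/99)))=-14316588/4165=-3437.36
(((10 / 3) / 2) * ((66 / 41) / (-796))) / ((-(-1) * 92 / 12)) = -165 / 375314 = -0.00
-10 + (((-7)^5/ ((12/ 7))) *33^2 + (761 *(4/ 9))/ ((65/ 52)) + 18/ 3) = -1921748431/ 180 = -10676380.17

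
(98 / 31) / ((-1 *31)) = -98 / 961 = -0.10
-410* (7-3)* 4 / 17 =-6560 / 17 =-385.88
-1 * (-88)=88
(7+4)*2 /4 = 11 /2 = 5.50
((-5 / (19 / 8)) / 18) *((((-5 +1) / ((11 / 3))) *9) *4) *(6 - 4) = 1920 / 209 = 9.19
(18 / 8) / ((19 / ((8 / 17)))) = 18 / 323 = 0.06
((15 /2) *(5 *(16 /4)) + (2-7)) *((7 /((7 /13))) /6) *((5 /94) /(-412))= -9425 /232368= -0.04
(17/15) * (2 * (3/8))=17/20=0.85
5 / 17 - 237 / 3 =-1338 / 17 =-78.71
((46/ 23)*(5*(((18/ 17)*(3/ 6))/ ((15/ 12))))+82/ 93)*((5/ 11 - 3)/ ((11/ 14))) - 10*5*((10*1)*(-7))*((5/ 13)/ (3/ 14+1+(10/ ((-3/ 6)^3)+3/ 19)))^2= -9330339911344480/ 565691527198941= -16.49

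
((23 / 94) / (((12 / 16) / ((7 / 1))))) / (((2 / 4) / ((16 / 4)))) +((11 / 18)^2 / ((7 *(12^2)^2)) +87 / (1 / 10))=1963408404023 / 2210374656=888.27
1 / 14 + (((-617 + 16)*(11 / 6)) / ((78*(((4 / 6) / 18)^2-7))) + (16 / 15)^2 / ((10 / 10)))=3.23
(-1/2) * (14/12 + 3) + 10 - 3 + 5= 119/12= 9.92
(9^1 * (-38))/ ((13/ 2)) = -52.62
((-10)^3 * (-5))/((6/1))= 2500/3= 833.33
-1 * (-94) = 94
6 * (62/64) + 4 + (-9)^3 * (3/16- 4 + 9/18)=19397/8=2424.62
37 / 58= 0.64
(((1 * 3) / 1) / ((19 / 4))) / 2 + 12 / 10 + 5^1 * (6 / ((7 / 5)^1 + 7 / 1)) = 5.09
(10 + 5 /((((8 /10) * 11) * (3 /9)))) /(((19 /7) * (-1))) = -3605 /836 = -4.31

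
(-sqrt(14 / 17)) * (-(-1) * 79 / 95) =-79 * sqrt(238) / 1615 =-0.75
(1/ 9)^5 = 1/ 59049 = 0.00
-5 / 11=-0.45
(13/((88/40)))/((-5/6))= -78/11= -7.09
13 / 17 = 0.76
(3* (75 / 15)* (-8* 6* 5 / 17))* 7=-25200 / 17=-1482.35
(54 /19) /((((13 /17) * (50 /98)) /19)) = 138.41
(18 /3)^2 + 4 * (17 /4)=53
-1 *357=-357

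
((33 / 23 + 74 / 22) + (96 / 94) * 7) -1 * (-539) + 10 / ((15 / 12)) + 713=15124726 / 11891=1271.95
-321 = -321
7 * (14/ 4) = 49/ 2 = 24.50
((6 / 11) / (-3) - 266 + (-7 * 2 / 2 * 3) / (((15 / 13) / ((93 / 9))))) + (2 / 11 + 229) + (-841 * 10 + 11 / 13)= -1683673 / 195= -8634.22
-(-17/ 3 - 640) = 1937/ 3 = 645.67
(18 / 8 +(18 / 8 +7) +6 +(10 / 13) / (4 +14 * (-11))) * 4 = 13646 / 195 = 69.98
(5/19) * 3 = 15/19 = 0.79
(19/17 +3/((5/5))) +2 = 104/17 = 6.12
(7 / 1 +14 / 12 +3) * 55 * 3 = 3685 / 2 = 1842.50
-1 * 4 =-4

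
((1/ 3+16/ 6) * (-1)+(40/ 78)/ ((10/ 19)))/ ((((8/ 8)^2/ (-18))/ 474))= 224676/ 13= 17282.77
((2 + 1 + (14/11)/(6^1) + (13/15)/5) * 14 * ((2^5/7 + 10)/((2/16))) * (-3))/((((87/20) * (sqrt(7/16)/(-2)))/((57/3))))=131970048 * sqrt(7)/1595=218909.05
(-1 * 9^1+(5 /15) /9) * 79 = -708.07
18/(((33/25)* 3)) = 50/11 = 4.55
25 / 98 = 0.26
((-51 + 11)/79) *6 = -240/79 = -3.04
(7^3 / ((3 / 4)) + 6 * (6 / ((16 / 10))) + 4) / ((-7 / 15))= -14515 / 14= -1036.79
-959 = -959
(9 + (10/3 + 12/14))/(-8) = -277/168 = -1.65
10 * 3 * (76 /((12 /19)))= 3610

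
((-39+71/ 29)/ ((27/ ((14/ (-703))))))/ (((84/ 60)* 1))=10600/ 550449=0.02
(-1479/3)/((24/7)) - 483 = -15043/24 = -626.79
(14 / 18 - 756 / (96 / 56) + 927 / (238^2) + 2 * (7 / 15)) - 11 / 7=-1123702417 / 2548980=-440.84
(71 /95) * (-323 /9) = -1207 /45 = -26.82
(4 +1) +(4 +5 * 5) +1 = 35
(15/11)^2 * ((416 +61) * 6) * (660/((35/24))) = 185457600/77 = 2408540.26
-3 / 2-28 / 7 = -11 / 2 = -5.50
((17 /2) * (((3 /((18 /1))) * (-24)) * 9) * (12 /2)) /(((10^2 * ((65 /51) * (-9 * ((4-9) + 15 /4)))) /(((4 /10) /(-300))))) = 1734 /1015625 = 0.00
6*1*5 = 30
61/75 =0.81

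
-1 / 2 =-0.50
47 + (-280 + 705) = 472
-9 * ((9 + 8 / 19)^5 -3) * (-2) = 3307654234836 / 2476099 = 1335832.79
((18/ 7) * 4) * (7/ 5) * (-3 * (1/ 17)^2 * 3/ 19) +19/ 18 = 509981/ 494190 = 1.03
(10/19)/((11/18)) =180/209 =0.86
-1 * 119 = -119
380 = 380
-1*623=-623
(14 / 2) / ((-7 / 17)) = -17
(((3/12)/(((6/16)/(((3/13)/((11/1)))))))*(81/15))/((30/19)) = 171/3575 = 0.05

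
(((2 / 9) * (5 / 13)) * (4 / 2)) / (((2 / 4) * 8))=5 / 117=0.04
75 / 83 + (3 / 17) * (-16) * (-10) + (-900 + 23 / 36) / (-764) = 1176510907 / 38808144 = 30.32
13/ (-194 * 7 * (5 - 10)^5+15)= 13/ 4243765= 0.00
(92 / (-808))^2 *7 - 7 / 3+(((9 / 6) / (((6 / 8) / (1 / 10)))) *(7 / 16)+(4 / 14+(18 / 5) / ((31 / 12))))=-252787847 / 531268080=-0.48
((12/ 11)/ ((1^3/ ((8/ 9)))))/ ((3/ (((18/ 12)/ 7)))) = 16/ 231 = 0.07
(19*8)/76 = 2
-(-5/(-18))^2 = -25/324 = -0.08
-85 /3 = -28.33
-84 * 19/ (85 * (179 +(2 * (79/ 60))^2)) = -287280/ 2844797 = -0.10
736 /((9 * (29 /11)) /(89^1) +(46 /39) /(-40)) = 562024320 /181063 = 3104.03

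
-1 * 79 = -79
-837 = -837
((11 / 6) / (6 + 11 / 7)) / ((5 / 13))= 1001 / 1590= 0.63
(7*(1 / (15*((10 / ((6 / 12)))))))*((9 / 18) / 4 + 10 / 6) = 301 / 7200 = 0.04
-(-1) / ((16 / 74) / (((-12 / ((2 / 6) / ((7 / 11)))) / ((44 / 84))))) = -48951 / 242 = -202.28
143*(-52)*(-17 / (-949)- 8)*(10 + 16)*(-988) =-111303535200 / 73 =-1524705961.64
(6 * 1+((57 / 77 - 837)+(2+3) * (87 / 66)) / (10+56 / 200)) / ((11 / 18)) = -26610813 / 217679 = -122.25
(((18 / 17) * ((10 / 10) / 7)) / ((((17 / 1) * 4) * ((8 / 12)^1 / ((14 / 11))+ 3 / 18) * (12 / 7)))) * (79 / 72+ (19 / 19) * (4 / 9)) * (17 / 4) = 777 / 63104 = 0.01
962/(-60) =-481/30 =-16.03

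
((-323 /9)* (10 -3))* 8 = -18088 /9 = -2009.78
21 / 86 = 0.24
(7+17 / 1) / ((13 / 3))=72 / 13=5.54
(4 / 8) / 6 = 1 / 12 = 0.08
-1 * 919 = -919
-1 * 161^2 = -25921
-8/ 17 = -0.47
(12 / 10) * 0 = 0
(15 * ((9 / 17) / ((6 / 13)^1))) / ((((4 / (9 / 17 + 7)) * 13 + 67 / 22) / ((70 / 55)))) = 131040 / 59551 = 2.20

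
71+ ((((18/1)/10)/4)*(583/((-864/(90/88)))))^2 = 18637505/262144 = 71.10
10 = 10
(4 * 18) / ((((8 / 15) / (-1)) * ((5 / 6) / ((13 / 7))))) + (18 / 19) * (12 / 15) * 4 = -198054 / 665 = -297.83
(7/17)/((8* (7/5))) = 5/136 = 0.04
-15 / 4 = -3.75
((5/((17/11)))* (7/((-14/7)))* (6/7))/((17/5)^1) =-825/289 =-2.85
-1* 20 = -20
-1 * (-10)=10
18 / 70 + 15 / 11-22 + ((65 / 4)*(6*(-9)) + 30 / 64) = -11056097 / 12320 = -897.41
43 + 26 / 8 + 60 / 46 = 47.55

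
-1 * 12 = -12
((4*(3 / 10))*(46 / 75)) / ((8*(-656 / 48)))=-0.01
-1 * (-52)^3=140608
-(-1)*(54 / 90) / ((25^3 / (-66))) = -198 / 78125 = -0.00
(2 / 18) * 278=278 / 9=30.89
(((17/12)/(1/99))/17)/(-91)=-33/364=-0.09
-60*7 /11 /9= -140 /33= -4.24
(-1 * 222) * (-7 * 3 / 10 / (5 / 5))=466.20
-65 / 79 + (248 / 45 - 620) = -2187433 / 3555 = -615.31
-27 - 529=-556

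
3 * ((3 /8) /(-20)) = -9 /160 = -0.06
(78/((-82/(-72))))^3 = 22140698112/68921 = 321247.49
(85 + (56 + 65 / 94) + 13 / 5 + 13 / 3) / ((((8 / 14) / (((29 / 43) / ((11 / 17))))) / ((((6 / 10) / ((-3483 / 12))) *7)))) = -460215007 / 117319050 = -3.92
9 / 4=2.25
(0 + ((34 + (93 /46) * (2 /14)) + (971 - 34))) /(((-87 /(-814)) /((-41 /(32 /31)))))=-161787223235 /448224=-360951.72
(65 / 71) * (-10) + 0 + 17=557 / 71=7.85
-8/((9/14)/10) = -1120/9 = -124.44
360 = 360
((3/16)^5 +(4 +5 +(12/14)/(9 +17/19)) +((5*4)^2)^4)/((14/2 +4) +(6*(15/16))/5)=8831526505534797899/4182900736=2111340206.93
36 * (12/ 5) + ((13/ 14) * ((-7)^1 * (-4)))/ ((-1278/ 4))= 275788/ 3195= 86.32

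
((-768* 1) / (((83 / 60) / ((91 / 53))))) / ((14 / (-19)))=5690880 / 4399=1293.68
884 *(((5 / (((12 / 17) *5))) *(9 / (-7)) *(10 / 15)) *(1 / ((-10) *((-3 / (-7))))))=3757 / 15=250.47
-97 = -97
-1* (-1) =1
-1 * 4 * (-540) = 2160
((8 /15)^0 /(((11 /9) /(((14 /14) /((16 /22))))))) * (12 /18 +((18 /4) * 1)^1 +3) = 147 /16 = 9.19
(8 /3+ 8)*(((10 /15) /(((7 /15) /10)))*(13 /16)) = 2600 /21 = 123.81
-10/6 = -5/3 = -1.67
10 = 10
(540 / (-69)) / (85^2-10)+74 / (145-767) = -413063 / 3440593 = -0.12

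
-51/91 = -0.56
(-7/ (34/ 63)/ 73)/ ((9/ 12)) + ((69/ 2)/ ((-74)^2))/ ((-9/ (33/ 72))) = -232145909/ 978583104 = -0.24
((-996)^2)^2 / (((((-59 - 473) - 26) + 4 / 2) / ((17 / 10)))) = -2091203456544 / 695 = -3008925836.75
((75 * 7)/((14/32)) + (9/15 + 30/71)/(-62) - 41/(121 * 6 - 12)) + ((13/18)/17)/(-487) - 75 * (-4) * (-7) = -10332768337411/11479909770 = -900.07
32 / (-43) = -32 / 43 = -0.74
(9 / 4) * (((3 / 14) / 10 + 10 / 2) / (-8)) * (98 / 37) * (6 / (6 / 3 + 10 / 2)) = -3.21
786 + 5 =791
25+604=629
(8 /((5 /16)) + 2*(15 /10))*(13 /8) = 1859 /40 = 46.48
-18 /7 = -2.57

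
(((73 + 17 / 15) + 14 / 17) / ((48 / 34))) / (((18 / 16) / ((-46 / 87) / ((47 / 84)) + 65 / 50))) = 15415441 / 920025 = 16.76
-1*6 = -6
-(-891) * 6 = 5346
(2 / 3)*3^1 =2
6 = 6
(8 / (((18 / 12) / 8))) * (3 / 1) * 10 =1280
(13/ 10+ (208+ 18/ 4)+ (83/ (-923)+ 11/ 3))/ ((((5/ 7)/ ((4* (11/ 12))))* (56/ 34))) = 562791647/ 830700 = 677.49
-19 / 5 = -3.80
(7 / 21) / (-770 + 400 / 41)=-41 / 93510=-0.00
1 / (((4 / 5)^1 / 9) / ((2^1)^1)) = 22.50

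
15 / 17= 0.88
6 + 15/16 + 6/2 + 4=223/16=13.94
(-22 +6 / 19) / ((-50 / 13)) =2678 / 475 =5.64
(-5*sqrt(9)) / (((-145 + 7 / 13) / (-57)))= -3705 / 626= -5.92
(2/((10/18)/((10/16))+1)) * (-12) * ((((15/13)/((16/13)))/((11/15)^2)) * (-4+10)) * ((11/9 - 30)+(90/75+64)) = -905175/187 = -4840.51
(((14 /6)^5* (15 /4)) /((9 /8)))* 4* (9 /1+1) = 6722800 /729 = 9221.95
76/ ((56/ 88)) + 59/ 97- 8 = 76073/ 679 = 112.04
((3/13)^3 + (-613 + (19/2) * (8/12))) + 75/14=-55484101/92274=-601.30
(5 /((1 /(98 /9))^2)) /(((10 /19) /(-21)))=-638666 /27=-23654.30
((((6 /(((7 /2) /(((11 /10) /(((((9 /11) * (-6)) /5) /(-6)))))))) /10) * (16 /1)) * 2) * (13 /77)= 4576 /735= 6.23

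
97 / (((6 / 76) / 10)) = 36860 / 3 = 12286.67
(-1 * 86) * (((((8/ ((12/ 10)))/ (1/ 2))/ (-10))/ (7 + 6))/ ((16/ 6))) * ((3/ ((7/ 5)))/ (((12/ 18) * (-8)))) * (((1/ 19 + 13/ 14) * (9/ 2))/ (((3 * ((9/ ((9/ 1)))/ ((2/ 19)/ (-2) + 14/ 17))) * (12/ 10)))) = -628768575/ 500386432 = -1.26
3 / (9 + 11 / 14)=42 / 137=0.31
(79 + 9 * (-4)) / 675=43 / 675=0.06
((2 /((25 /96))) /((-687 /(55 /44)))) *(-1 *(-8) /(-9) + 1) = -16 /10305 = -0.00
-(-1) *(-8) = -8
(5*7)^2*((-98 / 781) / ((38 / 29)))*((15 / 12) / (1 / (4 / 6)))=-8703625 / 89034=-97.76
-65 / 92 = -0.71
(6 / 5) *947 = 5682 / 5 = 1136.40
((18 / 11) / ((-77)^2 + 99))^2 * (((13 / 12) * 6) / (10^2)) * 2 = 1053 / 109918771600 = 0.00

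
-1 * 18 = -18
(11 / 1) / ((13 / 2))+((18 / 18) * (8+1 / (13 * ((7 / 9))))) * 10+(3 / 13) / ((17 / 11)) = 82.83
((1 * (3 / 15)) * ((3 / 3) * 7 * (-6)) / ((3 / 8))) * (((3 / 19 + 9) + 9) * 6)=-46368 / 19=-2440.42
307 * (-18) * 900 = -4973400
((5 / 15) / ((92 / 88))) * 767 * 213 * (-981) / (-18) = 65293943 / 23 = 2838867.09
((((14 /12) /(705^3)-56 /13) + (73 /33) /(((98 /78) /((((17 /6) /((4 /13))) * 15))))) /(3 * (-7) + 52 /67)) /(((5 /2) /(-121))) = 10374478667836984327 /18146686183762500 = 571.70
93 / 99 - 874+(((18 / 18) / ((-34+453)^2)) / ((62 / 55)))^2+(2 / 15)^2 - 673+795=-220231469946616937569 / 293234235989121900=-751.04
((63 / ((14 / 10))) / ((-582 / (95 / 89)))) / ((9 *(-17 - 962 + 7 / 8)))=76 / 8106387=0.00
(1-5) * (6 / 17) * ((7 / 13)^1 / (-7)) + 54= 11958 / 221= 54.11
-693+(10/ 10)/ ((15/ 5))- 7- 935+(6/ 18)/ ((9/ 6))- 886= -2520.44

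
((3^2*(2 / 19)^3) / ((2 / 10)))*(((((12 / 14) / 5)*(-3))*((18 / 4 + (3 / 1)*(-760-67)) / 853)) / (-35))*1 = -3209544 / 1433428115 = -0.00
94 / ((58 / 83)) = 3901 / 29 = 134.52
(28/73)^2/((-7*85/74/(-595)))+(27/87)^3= 1418837065/129968981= 10.92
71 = 71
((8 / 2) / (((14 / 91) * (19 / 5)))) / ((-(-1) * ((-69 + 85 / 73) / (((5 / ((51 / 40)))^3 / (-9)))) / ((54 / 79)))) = 18980000000 / 41082854823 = 0.46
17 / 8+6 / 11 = 235 / 88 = 2.67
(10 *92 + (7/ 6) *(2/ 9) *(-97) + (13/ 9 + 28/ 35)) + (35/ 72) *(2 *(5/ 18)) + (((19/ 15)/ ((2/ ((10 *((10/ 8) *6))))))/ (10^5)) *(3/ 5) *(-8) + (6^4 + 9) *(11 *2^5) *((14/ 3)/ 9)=242072581129/ 1012500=239084.03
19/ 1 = 19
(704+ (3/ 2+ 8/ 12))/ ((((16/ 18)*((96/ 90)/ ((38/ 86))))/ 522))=945507735/ 5504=171785.56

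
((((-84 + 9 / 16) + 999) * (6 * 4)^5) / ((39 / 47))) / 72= 1586310912 / 13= 122023916.31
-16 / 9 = -1.78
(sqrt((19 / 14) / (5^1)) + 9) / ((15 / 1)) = sqrt(1330) / 1050 + 3 / 5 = 0.63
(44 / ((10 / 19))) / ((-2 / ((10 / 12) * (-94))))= 9823 / 3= 3274.33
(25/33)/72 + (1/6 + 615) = 1461661/2376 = 615.18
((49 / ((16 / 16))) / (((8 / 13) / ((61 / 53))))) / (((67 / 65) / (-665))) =-1679593825 / 28408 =-59123.97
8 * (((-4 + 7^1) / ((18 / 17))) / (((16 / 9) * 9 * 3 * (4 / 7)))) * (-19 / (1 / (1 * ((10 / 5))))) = -2261 / 72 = -31.40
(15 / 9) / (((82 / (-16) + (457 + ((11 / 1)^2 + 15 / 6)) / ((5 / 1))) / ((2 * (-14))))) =-5600 / 13317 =-0.42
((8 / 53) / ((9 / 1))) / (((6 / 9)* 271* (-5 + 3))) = -2 / 43089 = -0.00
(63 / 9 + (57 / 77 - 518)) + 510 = -20 / 77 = -0.26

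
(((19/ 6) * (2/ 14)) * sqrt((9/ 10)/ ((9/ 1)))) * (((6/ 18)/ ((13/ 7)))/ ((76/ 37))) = 37 * sqrt(10)/ 9360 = 0.01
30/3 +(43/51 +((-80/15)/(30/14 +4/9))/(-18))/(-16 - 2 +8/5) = 6776855/681666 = 9.94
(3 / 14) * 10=15 / 7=2.14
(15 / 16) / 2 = 15 / 32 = 0.47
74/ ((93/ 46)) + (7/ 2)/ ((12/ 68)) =3499/ 62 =56.44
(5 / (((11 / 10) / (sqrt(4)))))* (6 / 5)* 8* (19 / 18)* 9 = 9120 / 11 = 829.09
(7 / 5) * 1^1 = 7 / 5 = 1.40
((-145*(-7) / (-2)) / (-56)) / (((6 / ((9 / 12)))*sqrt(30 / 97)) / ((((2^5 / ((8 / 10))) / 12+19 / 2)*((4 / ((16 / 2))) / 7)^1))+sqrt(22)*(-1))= 154715 / (16*(-1067*sqrt(22)+96*sqrt(2910)))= 55.58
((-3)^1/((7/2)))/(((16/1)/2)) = -3/28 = -0.11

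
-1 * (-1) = 1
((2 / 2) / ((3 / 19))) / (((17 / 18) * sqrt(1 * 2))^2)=1026 / 289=3.55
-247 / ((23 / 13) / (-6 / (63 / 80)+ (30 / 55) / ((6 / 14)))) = 4707326 / 5313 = 886.00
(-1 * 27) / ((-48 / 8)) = 9 / 2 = 4.50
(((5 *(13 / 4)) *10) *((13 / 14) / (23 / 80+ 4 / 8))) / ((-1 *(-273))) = 6500 / 9261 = 0.70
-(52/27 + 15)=-457/27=-16.93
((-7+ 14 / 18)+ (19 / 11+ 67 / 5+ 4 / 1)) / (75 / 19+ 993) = 60686 / 4688145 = 0.01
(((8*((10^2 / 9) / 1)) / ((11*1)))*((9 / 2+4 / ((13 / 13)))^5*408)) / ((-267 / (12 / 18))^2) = 19310055200 / 21172833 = 912.02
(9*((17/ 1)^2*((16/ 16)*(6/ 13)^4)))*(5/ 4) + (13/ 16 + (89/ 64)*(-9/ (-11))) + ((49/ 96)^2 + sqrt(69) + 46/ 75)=sqrt(69) + 10883424085427/ 72384998400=158.66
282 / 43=6.56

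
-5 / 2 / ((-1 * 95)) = 1 / 38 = 0.03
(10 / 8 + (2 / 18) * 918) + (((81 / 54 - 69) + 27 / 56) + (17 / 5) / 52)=132123 / 3640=36.30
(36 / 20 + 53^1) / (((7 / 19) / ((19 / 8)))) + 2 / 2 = 49597 / 140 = 354.26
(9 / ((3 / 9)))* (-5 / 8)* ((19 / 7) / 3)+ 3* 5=-15 / 56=-0.27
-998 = -998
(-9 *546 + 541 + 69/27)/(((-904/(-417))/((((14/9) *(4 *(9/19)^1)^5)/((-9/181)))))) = 1540136.88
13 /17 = 0.76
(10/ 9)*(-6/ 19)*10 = -200/ 57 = -3.51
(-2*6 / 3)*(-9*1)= 36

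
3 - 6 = -3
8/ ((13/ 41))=328/ 13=25.23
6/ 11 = 0.55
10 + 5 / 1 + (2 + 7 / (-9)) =146 / 9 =16.22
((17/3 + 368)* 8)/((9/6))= 17936/9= 1992.89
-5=-5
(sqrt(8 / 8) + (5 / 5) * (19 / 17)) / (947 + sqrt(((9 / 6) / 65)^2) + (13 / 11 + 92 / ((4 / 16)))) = 17160 / 10665647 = 0.00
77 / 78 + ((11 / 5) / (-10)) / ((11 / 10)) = 307 / 390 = 0.79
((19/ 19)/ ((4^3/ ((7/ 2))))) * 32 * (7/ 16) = 49/ 64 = 0.77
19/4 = 4.75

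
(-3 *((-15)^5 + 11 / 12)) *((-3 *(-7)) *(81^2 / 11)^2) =17019665709855.27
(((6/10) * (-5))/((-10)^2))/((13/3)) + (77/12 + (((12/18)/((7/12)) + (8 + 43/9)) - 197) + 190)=545879/40950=13.33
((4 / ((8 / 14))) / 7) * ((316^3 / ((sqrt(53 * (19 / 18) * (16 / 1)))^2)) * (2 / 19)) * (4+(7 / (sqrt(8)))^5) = 359372.08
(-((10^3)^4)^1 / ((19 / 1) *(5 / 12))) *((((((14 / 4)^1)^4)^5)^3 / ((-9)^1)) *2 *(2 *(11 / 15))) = 54572660821639228696719435294671694526335739972617294921875 / 3008263813595136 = 18140915891422490935891140000000000000000000.00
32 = 32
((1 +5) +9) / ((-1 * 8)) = -1.88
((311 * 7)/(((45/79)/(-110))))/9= -46711.43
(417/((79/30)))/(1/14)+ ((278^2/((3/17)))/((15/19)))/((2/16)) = 15784327924/3555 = 4440035.98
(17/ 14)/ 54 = 17/ 756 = 0.02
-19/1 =-19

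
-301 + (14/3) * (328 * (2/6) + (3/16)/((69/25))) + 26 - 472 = -391579/1656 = -236.46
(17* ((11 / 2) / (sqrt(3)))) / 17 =11* sqrt(3) / 6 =3.18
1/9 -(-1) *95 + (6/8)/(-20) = 68453/720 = 95.07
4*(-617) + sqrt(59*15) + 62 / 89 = -219590 / 89 + sqrt(885) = -2437.55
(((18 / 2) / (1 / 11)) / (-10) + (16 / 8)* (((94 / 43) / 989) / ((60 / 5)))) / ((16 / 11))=-138930539 / 20412960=-6.81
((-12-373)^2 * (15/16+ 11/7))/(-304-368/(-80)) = -29750875/23952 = -1242.10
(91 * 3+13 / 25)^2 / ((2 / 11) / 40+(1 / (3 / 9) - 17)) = -2057362736 / 384875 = -5345.53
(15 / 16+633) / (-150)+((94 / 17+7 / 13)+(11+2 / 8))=2314599 / 176800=13.09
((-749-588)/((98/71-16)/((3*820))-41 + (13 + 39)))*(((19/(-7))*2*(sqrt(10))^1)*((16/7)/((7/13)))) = 43946319040*sqrt(10)/15681813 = 8861.89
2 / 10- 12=-59 / 5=-11.80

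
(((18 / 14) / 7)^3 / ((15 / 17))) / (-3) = -1377 / 588245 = -0.00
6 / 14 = 0.43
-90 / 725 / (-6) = 3 / 145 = 0.02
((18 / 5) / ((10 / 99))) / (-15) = -297 / 125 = -2.38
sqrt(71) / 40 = 0.21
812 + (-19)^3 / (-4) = 10107 / 4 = 2526.75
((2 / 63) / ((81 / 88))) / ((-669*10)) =-88 / 17069535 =-0.00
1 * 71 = 71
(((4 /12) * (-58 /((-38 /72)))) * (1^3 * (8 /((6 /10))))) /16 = 580 /19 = 30.53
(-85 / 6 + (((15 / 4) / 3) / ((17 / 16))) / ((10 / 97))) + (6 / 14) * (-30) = -11147 / 714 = -15.61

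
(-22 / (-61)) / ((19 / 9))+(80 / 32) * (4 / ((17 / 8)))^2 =3024262 / 334951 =9.03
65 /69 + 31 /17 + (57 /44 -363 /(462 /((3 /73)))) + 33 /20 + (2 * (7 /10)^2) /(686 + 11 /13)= 8360153340893 /1471819081425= 5.68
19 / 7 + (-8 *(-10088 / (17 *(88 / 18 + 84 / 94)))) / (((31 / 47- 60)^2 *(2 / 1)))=3204709541533 / 1132062610777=2.83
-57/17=-3.35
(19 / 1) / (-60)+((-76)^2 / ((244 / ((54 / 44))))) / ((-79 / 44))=-4770121 / 289140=-16.50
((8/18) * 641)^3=16855982144/729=23122060.55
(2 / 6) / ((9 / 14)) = 14 / 27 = 0.52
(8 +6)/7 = 2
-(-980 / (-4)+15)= -260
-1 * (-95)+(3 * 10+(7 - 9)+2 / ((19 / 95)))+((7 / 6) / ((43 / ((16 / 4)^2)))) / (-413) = 1012255 / 7611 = 133.00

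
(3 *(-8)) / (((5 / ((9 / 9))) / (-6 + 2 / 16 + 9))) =-15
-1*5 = -5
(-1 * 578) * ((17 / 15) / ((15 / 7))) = -68782 / 225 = -305.70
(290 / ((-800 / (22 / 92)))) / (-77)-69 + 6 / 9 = -5280713 / 77280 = -68.33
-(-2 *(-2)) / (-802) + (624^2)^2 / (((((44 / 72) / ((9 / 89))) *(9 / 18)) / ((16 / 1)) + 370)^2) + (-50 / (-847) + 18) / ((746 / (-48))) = 516183959969193211276183334 / 466566194895741382211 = 1106346.68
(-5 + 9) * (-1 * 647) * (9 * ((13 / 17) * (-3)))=53434.59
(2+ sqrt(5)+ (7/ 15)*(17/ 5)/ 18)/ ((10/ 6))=2819/ 2250+ 3*sqrt(5)/ 5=2.59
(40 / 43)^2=1600 / 1849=0.87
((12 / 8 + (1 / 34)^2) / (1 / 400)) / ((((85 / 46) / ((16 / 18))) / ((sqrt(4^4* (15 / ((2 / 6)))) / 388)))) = 79.89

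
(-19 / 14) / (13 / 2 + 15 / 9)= -57 / 343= -0.17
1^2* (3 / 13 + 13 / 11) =1.41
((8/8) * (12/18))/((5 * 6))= 1/45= 0.02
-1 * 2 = -2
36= 36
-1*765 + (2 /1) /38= -14534 /19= -764.95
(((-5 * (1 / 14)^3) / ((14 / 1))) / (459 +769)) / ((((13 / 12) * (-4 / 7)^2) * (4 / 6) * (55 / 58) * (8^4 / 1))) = -0.00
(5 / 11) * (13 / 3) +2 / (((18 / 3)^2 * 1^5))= 401 / 198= 2.03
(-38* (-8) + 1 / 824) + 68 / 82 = 304.83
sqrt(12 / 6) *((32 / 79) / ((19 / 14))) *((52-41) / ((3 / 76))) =117.62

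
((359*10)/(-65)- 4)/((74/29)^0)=-770/13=-59.23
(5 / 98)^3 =0.00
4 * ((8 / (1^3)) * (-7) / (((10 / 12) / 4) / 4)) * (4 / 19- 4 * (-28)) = -45846528 / 95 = -482595.03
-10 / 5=-2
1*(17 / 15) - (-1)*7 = 122 / 15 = 8.13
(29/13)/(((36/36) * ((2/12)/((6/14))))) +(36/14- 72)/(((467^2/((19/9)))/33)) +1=133248403/19846099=6.71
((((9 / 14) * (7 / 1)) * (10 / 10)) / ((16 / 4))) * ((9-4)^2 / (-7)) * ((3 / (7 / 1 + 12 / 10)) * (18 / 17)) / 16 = -30375 / 312256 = -0.10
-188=-188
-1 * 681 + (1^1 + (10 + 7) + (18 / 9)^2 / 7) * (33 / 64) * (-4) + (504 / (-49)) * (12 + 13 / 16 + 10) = -953.95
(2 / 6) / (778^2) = 1 / 1815852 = 0.00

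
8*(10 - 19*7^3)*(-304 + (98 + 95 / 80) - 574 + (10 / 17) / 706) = 486582925167 / 12002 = 40541820.13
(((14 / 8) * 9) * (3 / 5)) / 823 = 189 / 16460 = 0.01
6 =6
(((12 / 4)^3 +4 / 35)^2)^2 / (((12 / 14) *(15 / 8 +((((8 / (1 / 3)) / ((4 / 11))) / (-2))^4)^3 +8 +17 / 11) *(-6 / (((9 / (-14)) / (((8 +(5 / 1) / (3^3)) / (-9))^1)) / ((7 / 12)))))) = -667083882120084 / 8736708279252285077808330625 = -0.00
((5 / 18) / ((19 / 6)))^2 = 25 / 3249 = 0.01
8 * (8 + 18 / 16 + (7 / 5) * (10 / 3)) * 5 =1655 / 3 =551.67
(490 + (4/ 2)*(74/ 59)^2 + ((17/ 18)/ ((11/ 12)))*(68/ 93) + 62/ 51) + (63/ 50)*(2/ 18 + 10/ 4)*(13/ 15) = 45218904427667/ 90807106500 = 497.97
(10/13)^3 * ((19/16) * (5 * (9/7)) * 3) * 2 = 320625/15379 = 20.85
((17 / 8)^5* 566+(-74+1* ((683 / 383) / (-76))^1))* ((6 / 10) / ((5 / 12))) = 26236936604583 / 745164800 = 35209.58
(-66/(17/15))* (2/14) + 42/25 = -6.64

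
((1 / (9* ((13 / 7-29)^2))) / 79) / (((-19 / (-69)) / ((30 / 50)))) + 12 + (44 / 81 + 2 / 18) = 12.65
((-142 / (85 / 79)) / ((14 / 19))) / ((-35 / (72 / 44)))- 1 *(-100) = 24825778 / 229075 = 108.37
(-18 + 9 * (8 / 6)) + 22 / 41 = -224 / 41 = -5.46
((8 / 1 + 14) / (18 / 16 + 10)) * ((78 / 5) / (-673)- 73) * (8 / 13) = -345977984 / 3893305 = -88.86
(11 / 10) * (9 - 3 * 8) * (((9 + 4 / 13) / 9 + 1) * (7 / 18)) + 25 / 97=-871261 / 68094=-12.79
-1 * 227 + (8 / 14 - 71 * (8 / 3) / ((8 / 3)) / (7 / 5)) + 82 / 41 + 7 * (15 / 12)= -266.39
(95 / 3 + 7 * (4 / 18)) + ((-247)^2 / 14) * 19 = 10436725 / 126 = 82831.15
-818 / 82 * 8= -3272 / 41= -79.80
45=45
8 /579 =0.01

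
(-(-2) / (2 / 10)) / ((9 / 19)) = 190 / 9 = 21.11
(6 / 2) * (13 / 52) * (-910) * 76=-51870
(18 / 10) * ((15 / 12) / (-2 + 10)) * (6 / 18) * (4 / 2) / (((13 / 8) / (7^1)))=0.81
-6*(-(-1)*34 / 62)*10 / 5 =-204 / 31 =-6.58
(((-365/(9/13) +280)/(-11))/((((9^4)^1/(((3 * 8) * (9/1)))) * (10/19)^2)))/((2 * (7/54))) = 64258/6237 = 10.30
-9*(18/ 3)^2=-324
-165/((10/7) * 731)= -231/1462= -0.16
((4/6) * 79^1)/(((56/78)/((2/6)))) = 24.45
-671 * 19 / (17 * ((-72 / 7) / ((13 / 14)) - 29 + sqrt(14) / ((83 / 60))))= 10729813380 * sqrt(14) / 31644470633 + 594858102553 / 31644470633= 20.07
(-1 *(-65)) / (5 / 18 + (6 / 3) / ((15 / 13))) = 5850 / 181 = 32.32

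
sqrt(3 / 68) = sqrt(51) / 34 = 0.21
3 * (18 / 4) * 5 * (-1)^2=135 / 2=67.50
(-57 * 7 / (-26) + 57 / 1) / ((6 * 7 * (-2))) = -0.86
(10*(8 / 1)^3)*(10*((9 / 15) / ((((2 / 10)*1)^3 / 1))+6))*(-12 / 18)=-2764800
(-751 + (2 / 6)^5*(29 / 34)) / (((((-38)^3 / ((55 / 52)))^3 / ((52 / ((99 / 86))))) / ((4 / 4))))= 4035403224875 / 16609507735614255341568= 0.00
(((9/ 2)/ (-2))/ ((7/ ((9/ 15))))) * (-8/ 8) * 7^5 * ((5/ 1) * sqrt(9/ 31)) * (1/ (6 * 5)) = 64827 * sqrt(31)/ 1240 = 291.08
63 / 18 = 7 / 2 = 3.50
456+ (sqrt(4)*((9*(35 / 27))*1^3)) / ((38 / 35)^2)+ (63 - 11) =1143203 / 2166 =527.79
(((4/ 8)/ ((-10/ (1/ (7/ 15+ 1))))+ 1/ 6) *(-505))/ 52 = -17675/ 13728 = -1.29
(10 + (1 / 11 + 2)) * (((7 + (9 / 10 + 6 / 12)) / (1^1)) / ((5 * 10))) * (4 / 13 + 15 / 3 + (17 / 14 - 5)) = 110523 / 35750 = 3.09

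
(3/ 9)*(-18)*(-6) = 36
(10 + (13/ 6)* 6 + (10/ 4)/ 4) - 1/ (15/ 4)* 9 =849/ 40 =21.22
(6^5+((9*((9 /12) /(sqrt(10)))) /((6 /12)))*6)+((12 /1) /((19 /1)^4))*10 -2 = 81*sqrt(10) /10+1013115574 /130321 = 7799.62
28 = 28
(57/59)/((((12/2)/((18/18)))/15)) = 285/118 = 2.42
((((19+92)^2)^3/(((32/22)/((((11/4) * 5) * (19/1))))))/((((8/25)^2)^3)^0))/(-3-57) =-1433361018472713/256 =-5599066478409.04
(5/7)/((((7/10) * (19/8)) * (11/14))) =800/1463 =0.55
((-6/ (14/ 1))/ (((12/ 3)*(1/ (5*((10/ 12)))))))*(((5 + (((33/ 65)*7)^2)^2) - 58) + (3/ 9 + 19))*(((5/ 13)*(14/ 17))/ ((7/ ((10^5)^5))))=-3369637919000000000000000000000000/ 132551601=-25421329456443155296177830.00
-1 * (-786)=786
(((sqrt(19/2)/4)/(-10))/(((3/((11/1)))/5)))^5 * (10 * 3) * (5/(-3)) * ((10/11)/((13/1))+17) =322541596025 * sqrt(38)/414056448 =4801.95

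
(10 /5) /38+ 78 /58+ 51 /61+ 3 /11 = 926614 /369721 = 2.51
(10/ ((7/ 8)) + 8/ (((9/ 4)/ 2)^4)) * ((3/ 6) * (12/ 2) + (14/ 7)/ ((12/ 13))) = 11690968/ 137781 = 84.85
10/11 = 0.91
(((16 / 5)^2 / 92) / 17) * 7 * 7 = 3136 / 9775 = 0.32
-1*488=-488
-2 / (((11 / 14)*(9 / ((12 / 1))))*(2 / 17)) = -952 / 33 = -28.85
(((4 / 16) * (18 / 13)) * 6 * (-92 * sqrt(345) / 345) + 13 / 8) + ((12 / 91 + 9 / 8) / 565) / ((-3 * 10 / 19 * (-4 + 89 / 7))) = 190951 / 117520- 36 * sqrt(345) / 65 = -8.66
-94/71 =-1.32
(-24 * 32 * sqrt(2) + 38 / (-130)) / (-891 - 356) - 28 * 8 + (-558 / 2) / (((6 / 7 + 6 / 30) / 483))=-382967285362 / 2999035 + 768 * sqrt(2) / 1247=-127695.97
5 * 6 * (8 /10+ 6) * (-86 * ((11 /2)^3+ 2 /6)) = -2924731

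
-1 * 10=-10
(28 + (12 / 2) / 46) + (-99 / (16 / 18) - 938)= -187909 / 184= -1021.24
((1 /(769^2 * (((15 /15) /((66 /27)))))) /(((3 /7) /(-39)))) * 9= -2002 /591361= -0.00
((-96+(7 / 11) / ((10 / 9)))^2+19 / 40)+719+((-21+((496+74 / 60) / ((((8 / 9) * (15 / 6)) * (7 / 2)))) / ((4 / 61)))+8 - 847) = 481133359 / 48400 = 9940.77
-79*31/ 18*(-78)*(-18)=-191022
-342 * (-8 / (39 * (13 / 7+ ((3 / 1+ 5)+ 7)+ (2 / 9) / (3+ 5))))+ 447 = 24955629 / 55315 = 451.15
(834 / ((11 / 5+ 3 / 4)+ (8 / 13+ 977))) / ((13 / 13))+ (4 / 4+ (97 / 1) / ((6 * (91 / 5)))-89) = -1715378503 / 19885866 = -86.26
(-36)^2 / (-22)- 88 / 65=-43088 / 715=-60.26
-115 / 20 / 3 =-23 / 12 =-1.92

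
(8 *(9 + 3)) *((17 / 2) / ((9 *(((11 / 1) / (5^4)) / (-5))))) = -850000 / 33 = -25757.58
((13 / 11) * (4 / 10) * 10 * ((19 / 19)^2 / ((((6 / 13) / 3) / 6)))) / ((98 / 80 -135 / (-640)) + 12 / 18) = 3893760 / 44407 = 87.68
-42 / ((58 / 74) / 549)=-853146 / 29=-29418.83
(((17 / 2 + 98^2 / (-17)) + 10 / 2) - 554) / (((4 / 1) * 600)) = -7517 / 16320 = -0.46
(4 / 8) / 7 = 1 / 14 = 0.07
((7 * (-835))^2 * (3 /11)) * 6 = 614952450 /11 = 55904768.18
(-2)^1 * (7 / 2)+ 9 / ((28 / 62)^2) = 7277 / 196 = 37.13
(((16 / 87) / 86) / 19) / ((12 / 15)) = 10 / 71079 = 0.00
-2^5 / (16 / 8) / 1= -16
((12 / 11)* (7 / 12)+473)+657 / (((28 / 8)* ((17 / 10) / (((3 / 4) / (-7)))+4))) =3137425 / 6853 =457.82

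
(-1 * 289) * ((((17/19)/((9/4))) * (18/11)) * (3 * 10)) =-1179120/209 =-5641.72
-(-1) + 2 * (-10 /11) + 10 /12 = 1 /66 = 0.02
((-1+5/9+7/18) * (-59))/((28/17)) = 1003/504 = 1.99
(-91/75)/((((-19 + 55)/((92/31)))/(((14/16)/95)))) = -14651/15903000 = -0.00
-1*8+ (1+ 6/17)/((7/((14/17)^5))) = -191333416/24137569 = -7.93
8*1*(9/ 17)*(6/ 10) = 216/ 85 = 2.54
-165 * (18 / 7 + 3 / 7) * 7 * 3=-10395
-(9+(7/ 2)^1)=-12.50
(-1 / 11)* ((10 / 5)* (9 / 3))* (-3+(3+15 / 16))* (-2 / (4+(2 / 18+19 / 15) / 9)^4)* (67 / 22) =81116164884375 / 7747816443939968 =0.01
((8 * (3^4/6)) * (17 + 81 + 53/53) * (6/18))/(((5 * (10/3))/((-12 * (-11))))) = 28226.88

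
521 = 521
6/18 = 1/3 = 0.33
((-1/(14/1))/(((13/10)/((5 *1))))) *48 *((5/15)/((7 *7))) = -0.09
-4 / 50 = -2 / 25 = -0.08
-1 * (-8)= 8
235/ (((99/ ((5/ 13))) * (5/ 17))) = 3995/ 1287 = 3.10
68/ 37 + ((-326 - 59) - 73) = -16878/ 37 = -456.16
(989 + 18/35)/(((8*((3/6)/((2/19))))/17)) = 588761/1330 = 442.68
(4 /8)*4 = 2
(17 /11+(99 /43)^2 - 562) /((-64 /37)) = 208888569 /650848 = 320.95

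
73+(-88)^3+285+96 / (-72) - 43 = -2043475 / 3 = -681158.33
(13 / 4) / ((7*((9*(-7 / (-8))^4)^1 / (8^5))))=436207616 / 151263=2883.77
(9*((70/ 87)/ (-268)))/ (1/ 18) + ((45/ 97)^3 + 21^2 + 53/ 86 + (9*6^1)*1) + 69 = 86048329809463/ 152505832954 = 564.23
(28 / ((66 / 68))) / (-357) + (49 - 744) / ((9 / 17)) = -129973 / 99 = -1312.86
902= 902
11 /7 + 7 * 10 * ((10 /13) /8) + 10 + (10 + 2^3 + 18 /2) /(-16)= 24191 /1456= 16.61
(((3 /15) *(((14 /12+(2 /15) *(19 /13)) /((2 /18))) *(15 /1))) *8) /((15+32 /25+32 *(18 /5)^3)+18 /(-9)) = 159300 /816439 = 0.20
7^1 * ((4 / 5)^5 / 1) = 7168 / 3125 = 2.29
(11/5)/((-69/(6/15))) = -22/1725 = -0.01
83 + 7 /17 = 1418 /17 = 83.41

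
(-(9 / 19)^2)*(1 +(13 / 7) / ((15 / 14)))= -1107 / 1805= -0.61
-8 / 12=-0.67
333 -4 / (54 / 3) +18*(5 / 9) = 3085 / 9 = 342.78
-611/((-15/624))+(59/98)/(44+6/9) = 1668920501/65660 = 25417.61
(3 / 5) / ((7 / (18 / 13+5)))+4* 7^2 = 89429 / 455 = 196.55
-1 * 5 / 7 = -5 / 7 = -0.71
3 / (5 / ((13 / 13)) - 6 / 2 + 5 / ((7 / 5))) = 7 / 13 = 0.54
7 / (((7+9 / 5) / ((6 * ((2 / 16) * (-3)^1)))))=-315 / 176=-1.79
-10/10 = -1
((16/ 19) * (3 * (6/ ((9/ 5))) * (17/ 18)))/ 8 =170/ 171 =0.99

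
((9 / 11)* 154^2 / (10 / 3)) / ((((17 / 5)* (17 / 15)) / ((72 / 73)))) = 31434480 / 21097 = 1490.00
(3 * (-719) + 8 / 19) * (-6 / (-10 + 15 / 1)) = 49170 / 19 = 2587.89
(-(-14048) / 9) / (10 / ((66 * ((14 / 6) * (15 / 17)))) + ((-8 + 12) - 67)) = -135212 / 5451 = -24.80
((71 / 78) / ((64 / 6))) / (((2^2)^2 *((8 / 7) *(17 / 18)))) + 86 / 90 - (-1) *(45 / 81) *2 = 28128791 / 13578240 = 2.07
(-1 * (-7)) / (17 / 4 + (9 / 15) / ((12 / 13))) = 1.43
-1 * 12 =-12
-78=-78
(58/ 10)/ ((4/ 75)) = 435/ 4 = 108.75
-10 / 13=-0.77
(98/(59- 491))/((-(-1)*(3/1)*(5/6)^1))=-0.09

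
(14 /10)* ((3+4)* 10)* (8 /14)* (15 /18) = 140 /3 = 46.67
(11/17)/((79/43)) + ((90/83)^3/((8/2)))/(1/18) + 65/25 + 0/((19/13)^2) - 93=-323714459577/3839549705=-84.31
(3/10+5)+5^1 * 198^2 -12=1960133/10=196013.30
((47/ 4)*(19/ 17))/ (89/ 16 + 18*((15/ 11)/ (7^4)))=94340092/ 40033283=2.36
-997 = -997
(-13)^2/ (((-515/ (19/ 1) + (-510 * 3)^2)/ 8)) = 25688/ 44476585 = 0.00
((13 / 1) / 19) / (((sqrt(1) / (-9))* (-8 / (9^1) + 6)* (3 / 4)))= -702 / 437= -1.61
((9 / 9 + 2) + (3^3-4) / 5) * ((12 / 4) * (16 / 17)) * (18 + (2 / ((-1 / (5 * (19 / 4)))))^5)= -441055101543 / 85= -5188883547.56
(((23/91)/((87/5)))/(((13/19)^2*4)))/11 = 41515/58870812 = 0.00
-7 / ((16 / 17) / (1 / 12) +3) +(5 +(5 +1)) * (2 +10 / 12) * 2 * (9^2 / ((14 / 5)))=6132869 / 3402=1802.72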